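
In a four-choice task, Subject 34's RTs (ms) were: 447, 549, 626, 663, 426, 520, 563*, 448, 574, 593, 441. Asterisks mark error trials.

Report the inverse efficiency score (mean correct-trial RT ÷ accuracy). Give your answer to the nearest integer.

582 ms

Correct trials (n=10): 447, 549, 626, 663, 426, 520, 448, 574, 593, 441
Mean correct RT = 5287/10 = 528.7000 ms
Proportion correct = 10/11
IES = 528.7000 / (10/11) = 581.570 ms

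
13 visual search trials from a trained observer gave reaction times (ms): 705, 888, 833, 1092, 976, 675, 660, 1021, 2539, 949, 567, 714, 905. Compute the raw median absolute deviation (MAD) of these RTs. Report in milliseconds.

174 ms

Sorted: 567, 660, 675, 705, 714, 833, 888, 905, 949, 976, 1021, 1092, 2539 → median = 888
|x − 888|: 183, 0, 55, 204, 88, 213, 228, 133, 1651, 61, 321, 174, 17
Sorted deviations: 0, 17, 55, 61, 88, 133, 174, 183, 204, 213, 228, 321, 1651 → MAD = 174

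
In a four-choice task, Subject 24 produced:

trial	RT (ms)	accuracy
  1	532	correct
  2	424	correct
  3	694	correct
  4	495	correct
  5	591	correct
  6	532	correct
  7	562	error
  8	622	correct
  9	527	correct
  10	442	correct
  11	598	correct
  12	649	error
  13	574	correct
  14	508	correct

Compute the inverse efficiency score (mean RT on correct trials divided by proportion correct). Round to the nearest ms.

Correct trials (n=12): 532, 424, 694, 495, 591, 532, 622, 527, 442, 598, 574, 508
Mean correct RT = 6539/12 = 544.9167 ms
Proportion correct = 12/14
IES = 544.9167 / (12/14) = 635.736 ms

636 ms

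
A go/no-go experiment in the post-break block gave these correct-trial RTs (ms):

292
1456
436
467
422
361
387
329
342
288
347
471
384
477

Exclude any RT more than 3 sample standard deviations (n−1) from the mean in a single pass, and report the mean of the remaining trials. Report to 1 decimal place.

n = 14, ΣRT = 6459, M = 461.357
Σ(x−M)² = 1117037.21; s = √(1117037.21/13) = 293.131
Cutoffs: 461.357 ± 3·293.131 → [-418.0, 1340.8]
Outside: 1456 → excluded.
Retained (n=13): Σ = 5003, mean = 5003/13 = 384.846

384.8 ms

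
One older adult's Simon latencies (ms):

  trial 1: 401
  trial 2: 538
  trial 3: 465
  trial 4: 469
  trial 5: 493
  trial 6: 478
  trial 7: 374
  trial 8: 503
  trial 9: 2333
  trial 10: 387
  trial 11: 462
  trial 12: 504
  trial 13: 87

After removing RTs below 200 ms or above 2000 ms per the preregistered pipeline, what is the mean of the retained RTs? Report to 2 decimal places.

Excluded: 87, 2333
Retained (n=11): Σ = 5074
Mean = 5074/11 = 461.2727

461.27 ms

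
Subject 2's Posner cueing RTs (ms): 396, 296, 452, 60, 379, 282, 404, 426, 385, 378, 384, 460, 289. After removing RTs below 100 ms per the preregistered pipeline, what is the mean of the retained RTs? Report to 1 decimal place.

Excluded: 60
Retained (n=12): Σ = 4531
Mean = 4531/12 = 377.5833

377.6 ms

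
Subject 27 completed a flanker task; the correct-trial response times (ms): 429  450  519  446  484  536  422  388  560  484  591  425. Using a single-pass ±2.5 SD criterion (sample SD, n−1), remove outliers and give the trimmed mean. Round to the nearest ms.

n = 12, ΣRT = 5734, M = 477.833
Σ(x−M)² = 42863.67; s = √(42863.67/11) = 62.424
Cutoffs: 477.833 ± 2.5·62.424 → [321.8, 633.9]
No RTs fall outside the cutoffs; all 12 retained. Mean = 5734/12 = 477.833

478 ms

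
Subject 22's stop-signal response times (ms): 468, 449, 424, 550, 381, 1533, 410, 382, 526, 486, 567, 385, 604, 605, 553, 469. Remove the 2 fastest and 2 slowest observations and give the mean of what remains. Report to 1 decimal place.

490.9 ms

Sorted: 381, 382, 385, 410, 424, 449, 468, 469, 486, 526, 550, 553, 567, 604, 605, 1533
Drop lowest 2 (381, 382) and highest 2 (605, 1533)
Remaining (n=12): Σ = 5891, mean = 5891/12 = 490.917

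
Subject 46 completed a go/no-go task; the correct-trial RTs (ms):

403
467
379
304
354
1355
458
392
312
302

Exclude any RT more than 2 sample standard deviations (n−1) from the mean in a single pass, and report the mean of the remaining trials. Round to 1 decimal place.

374.6 ms

n = 10, ΣRT = 4726, M = 472.600
Σ(x−M)² = 896364.40; s = √(896364.40/9) = 315.588
Cutoffs: 472.600 ± 2·315.588 → [-158.6, 1103.8]
Outside: 1355 → excluded.
Retained (n=9): Σ = 3371, mean = 3371/9 = 374.556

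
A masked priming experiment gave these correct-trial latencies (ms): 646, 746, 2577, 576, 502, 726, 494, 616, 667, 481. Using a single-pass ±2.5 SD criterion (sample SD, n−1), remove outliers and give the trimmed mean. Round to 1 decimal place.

n = 10, ΣRT = 8031, M = 803.100
Σ(x−M)² = 3575662.90; s = √(3575662.90/9) = 630.314
Cutoffs: 803.100 ± 2.5·630.314 → [-772.7, 2378.9]
Outside: 2577 → excluded.
Retained (n=9): Σ = 5454, mean = 5454/9 = 606.000

606.0 ms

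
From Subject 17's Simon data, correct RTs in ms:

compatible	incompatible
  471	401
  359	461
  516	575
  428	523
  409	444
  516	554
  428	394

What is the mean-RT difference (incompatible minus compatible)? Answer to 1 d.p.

32.1 ms

M(compatible) = 3127/7 = 446.714
M(incompatible) = 3352/7 = 478.857
Difference = 478.857 − 446.714 = 32.143 ms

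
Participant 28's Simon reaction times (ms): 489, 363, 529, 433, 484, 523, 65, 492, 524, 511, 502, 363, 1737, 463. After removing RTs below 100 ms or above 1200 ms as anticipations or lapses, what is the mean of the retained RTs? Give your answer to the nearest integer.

473 ms

Excluded: 65, 1737
Retained (n=12): Σ = 5676
Mean = 5676/12 = 473.0000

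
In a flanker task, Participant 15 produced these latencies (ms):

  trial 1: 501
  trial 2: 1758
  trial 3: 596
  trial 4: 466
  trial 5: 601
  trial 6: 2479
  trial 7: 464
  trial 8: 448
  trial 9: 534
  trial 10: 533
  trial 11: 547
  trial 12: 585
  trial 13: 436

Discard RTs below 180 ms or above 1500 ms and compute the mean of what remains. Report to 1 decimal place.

Excluded: 1758, 2479
Retained (n=11): Σ = 5711
Mean = 5711/11 = 519.1818

519.2 ms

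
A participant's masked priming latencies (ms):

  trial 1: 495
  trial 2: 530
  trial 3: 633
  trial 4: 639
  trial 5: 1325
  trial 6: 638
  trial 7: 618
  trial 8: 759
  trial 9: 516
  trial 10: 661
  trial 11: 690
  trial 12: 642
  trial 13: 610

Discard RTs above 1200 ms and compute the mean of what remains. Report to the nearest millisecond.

619 ms

Excluded: 1325
Retained (n=12): Σ = 7431
Mean = 7431/12 = 619.2500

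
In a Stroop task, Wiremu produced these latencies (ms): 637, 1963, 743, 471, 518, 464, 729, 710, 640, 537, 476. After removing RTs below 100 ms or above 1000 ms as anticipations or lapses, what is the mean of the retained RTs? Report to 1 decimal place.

592.5 ms

Excluded: 1963
Retained (n=10): Σ = 5925
Mean = 5925/10 = 592.5000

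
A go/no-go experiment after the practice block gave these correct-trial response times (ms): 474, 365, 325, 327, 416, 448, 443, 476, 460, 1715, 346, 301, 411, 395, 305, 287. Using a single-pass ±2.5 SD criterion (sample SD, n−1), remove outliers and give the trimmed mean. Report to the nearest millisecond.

385 ms

n = 16, ΣRT = 7494, M = 468.375
Σ(x−M)² = 1720519.75; s = √(1720519.75/15) = 338.676
Cutoffs: 468.375 ± 2.5·338.676 → [-378.3, 1315.1]
Outside: 1715 → excluded.
Retained (n=15): Σ = 5779, mean = 5779/15 = 385.267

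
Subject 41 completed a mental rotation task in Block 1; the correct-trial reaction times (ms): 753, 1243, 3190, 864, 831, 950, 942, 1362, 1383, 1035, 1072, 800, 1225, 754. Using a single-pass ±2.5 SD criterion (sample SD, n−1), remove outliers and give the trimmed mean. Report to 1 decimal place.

n = 14, ΣRT = 16404, M = 1171.714
Σ(x−M)² = 4991560.86; s = √(4991560.86/13) = 619.650
Cutoffs: 1171.714 ± 2.5·619.650 → [-377.4, 2720.8]
Outside: 3190 → excluded.
Retained (n=13): Σ = 13214, mean = 13214/13 = 1016.462

1016.5 ms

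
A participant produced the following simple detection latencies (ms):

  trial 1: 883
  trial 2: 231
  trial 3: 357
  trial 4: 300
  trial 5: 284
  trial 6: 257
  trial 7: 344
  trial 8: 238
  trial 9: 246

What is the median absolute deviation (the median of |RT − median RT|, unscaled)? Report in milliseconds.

Sorted: 231, 238, 246, 257, 284, 300, 344, 357, 883 → median = 284
|x − 284|: 599, 53, 73, 16, 0, 27, 60, 46, 38
Sorted deviations: 0, 16, 27, 38, 46, 53, 60, 73, 599 → MAD = 46

46 ms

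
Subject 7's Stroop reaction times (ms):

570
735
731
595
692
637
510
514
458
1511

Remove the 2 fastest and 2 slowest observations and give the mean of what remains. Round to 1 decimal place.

Sorted: 458, 510, 514, 570, 595, 637, 692, 731, 735, 1511
Drop lowest 2 (458, 510) and highest 2 (735, 1511)
Remaining (n=6): Σ = 3739, mean = 3739/6 = 623.167

623.2 ms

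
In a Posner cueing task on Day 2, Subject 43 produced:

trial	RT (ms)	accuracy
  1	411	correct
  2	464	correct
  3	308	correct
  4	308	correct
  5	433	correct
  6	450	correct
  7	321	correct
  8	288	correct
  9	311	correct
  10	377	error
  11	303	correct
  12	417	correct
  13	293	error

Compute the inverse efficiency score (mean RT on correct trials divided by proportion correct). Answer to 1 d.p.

431.3 ms

Correct trials (n=11): 411, 464, 308, 308, 433, 450, 321, 288, 311, 303, 417
Mean correct RT = 4014/11 = 364.9091 ms
Proportion correct = 11/13
IES = 364.9091 / (11/13) = 431.256 ms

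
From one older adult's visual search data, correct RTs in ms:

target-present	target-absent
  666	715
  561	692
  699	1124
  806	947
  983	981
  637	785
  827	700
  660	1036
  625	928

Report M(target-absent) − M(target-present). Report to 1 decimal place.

160.4 ms

M(target-present) = 6464/9 = 718.222
M(target-absent) = 7908/9 = 878.667
Difference = 878.667 − 718.222 = 160.444 ms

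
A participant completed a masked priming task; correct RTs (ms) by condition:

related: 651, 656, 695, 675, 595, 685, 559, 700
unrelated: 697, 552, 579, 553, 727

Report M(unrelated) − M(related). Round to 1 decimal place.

-30.4 ms

M(related) = 5216/8 = 652.000
M(unrelated) = 3108/5 = 621.600
Difference = 621.600 − 652.000 = -30.400 ms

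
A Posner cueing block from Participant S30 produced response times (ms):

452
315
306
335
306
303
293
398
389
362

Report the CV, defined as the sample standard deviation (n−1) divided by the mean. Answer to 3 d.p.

0.152

n = 10, Σ = 3459, M = 345.9000
Σ(x−M)² = 24984.900; s = √(24984.900/9) = 52.6887
CV = 52.6887 / 345.9000 = 0.15232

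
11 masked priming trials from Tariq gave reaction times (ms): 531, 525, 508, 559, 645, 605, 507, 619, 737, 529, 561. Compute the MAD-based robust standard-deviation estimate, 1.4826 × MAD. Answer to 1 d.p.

Sorted: 507, 508, 525, 529, 531, 559, 561, 605, 619, 645, 737 → median = 559
|x − 559| sorted: 0, 2, 28, 30, 34, 46, 51, 52, 60, 86, 178 → MAD = 46
Robust SD ≈ 1.4826 × 46 = 68.200

68.2 ms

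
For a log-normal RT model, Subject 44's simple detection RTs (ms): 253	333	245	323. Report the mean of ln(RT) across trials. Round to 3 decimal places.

ln(RT): 5.5334, 5.8081, 5.5013, 5.7777
Σ ln(RT) = 22.6204
Mean = 22.6204/4 = 5.65511

5.655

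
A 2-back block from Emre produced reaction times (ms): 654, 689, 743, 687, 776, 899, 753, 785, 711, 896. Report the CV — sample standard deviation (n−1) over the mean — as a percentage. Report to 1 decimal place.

n = 10, Σ = 7593, M = 759.3000
Σ(x−M)² = 63038.100; s = √(63038.100/9) = 83.6913
CV = 83.6913 / 759.3000 = 0.11022 = 11.022%

11.0%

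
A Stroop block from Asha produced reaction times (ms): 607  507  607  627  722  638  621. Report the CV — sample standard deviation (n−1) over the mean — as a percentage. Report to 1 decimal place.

10.2%

n = 7, Σ = 4329, M = 618.4286
Σ(x−M)² = 23867.714; s = √(23867.714/6) = 63.0710
CV = 63.0710 / 618.4286 = 0.10199 = 10.199%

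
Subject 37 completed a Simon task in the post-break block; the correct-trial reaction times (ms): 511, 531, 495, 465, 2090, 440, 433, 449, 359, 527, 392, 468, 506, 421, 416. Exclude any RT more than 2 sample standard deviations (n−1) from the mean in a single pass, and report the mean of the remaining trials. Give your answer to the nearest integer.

n = 15, ΣRT = 8503, M = 566.867
Σ(x−M)² = 2520685.73; s = √(2520685.73/14) = 424.322
Cutoffs: 566.867 ± 2·424.322 → [-281.8, 1415.5]
Outside: 2090 → excluded.
Retained (n=14): Σ = 6413, mean = 6413/14 = 458.071

458 ms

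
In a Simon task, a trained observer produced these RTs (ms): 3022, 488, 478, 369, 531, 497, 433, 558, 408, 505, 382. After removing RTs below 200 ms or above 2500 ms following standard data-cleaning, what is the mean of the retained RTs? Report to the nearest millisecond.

Excluded: 3022
Retained (n=10): Σ = 4649
Mean = 4649/10 = 464.9000

465 ms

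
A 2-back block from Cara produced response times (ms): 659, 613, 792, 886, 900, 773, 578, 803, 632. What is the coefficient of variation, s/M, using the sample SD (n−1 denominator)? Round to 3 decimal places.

0.163

n = 9, Σ = 6636, M = 737.3333
Σ(x−M)² = 115212.000; s = √(115212.000/8) = 120.0062
CV = 120.0062 / 737.3333 = 0.16276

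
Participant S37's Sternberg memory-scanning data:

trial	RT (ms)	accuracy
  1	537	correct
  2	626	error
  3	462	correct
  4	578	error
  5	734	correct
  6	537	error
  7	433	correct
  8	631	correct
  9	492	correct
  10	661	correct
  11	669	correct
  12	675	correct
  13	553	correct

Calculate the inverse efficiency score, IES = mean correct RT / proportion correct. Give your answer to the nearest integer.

760 ms

Correct trials (n=10): 537, 462, 734, 433, 631, 492, 661, 669, 675, 553
Mean correct RT = 5847/10 = 584.7000 ms
Proportion correct = 10/13
IES = 584.7000 / (10/13) = 760.110 ms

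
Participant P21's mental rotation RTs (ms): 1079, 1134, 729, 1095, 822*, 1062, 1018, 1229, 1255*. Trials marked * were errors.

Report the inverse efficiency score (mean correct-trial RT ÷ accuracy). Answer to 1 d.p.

1349.3 ms

Correct trials (n=7): 1079, 1134, 729, 1095, 1062, 1018, 1229
Mean correct RT = 7346/7 = 1049.4286 ms
Proportion correct = 7/9
IES = 1049.4286 / (7/9) = 1349.265 ms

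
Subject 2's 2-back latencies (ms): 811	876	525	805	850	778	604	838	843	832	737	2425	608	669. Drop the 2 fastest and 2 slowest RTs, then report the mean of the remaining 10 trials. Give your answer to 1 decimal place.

Sorted: 525, 604, 608, 669, 737, 778, 805, 811, 832, 838, 843, 850, 876, 2425
Drop lowest 2 (525, 604) and highest 2 (876, 2425)
Remaining (n=10): Σ = 7771, mean = 7771/10 = 777.100

777.1 ms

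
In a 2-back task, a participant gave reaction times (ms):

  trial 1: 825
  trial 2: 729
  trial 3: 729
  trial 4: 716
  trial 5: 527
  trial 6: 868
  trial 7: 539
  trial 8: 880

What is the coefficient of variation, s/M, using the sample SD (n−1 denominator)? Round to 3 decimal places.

0.186

n = 8, Σ = 5813, M = 726.6250
Σ(x−M)² = 128365.875; s = √(128365.875/7) = 135.4178
CV = 135.4178 / 726.6250 = 0.18637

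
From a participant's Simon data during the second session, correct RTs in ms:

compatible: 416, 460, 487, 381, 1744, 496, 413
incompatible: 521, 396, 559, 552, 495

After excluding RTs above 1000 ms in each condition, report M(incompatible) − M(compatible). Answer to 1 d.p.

62.4 ms

compatible: exclude 1744
M(compatible) = 2653/6 = 442.167
M(incompatible) = 2523/5 = 504.600
Difference = 504.600 − 442.167 = 62.433 ms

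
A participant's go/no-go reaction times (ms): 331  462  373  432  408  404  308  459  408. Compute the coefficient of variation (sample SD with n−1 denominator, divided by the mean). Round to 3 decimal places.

0.133

n = 9, Σ = 3585, M = 398.3333
Σ(x−M)² = 22422.000; s = √(22422.000/8) = 52.9410
CV = 52.9410 / 398.3333 = 0.13291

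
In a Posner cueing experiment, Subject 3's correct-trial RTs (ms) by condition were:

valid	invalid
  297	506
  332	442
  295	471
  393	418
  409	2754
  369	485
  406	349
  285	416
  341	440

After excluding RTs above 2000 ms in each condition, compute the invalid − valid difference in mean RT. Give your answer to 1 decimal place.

invalid: exclude 2754
M(valid) = 3127/9 = 347.444
M(invalid) = 3527/8 = 440.875
Difference = 440.875 − 347.444 = 93.431 ms

93.4 ms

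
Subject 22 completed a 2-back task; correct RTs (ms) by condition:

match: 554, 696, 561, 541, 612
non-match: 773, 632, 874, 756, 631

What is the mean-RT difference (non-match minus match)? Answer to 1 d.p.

140.4 ms

M(match) = 2964/5 = 592.800
M(non-match) = 3666/5 = 733.200
Difference = 733.200 − 592.800 = 140.400 ms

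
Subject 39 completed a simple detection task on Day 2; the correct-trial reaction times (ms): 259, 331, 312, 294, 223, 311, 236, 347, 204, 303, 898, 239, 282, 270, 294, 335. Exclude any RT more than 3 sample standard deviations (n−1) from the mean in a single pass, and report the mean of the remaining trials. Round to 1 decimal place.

n = 16, ΣRT = 5138, M = 321.125
Σ(x−M)² = 381071.75; s = √(381071.75/15) = 159.389
Cutoffs: 321.125 ± 3·159.389 → [-157.0, 799.3]
Outside: 898 → excluded.
Retained (n=15): Σ = 4240, mean = 4240/15 = 282.667

282.7 ms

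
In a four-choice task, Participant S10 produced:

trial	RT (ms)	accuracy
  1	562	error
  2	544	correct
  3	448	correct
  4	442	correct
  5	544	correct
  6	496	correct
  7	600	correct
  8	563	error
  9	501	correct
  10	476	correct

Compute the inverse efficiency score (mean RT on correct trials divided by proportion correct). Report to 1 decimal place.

633.0 ms

Correct trials (n=8): 544, 448, 442, 544, 496, 600, 501, 476
Mean correct RT = 4051/8 = 506.3750 ms
Proportion correct = 8/10
IES = 506.3750 / (8/10) = 632.969 ms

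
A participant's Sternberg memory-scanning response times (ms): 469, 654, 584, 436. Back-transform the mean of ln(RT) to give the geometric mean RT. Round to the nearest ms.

ln(RT): 6.1506, 6.4831, 6.3699, 6.0776
Mean ln(RT) = 25.0813/4 = 6.27031
Geometric mean = exp(6.27031) = 528.64 ms

529 ms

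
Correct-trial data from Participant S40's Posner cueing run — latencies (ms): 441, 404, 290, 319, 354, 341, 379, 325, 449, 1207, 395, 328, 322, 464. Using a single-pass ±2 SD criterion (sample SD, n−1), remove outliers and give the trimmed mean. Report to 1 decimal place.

n = 14, ΣRT = 6018, M = 429.857
Σ(x−M)² = 688579.71; s = √(688579.71/13) = 230.147
Cutoffs: 429.857 ± 2·230.147 → [-30.4, 890.2]
Outside: 1207 → excluded.
Retained (n=13): Σ = 4811, mean = 4811/13 = 370.077

370.1 ms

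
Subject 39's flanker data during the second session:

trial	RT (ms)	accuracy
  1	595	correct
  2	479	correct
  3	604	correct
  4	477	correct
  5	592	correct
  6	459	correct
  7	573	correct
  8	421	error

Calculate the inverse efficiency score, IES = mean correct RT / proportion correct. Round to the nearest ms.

Correct trials (n=7): 595, 479, 604, 477, 592, 459, 573
Mean correct RT = 3779/7 = 539.8571 ms
Proportion correct = 7/8
IES = 539.8571 / (7/8) = 616.980 ms

617 ms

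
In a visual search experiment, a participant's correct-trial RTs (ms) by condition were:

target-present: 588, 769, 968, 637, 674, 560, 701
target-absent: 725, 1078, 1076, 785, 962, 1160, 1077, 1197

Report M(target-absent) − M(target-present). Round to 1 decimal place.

M(target-present) = 4897/7 = 699.571
M(target-absent) = 8060/8 = 1007.500
Difference = 1007.500 − 699.571 = 307.929 ms

307.9 ms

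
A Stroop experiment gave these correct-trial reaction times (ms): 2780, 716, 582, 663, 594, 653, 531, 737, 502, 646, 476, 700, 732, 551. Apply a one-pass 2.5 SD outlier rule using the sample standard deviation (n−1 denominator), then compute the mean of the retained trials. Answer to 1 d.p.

621.8 ms

n = 14, ΣRT = 10863, M = 775.929
Σ(x−M)² = 4420132.93; s = √(4420132.93/13) = 583.104
Cutoffs: 775.929 ± 2.5·583.104 → [-681.8, 2233.7]
Outside: 2780 → excluded.
Retained (n=13): Σ = 8083, mean = 8083/13 = 621.769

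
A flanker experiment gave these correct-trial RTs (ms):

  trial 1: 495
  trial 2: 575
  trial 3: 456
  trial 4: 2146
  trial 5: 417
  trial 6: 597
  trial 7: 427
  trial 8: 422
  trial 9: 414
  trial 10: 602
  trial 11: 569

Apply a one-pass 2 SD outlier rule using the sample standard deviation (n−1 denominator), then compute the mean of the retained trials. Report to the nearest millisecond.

n = 11, ΣRT = 7120, M = 647.273
Σ(x−M)² = 2528592.18; s = √(2528592.18/10) = 502.851
Cutoffs: 647.273 ± 2·502.851 → [-358.4, 1653.0]
Outside: 2146 → excluded.
Retained (n=10): Σ = 4974, mean = 4974/10 = 497.400

497 ms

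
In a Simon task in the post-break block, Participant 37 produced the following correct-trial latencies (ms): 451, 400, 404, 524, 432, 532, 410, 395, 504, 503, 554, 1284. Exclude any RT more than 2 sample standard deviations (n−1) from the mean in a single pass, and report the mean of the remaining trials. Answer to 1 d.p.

464.5 ms

n = 12, ΣRT = 6393, M = 532.750
Σ(x−M)² = 651692.25; s = √(651692.25/11) = 243.402
Cutoffs: 532.750 ± 2·243.402 → [45.9, 1019.6]
Outside: 1284 → excluded.
Retained (n=11): Σ = 5109, mean = 5109/11 = 464.455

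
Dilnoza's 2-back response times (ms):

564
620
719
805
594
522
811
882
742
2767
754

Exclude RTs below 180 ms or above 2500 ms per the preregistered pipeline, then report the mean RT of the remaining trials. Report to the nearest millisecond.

Excluded: 2767
Retained (n=10): Σ = 7013
Mean = 7013/10 = 701.3000

701 ms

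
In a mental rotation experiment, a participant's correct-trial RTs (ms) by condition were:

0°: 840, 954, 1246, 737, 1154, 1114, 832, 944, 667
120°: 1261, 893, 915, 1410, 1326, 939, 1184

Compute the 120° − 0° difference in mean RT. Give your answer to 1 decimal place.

M(0°) = 8488/9 = 943.111
M(120°) = 7928/7 = 1132.571
Difference = 1132.571 − 943.111 = 189.460 ms

189.5 ms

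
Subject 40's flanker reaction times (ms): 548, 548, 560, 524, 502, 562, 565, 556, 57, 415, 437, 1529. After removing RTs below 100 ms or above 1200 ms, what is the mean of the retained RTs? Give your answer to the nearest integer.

Excluded: 57, 1529
Retained (n=10): Σ = 5217
Mean = 5217/10 = 521.7000

522 ms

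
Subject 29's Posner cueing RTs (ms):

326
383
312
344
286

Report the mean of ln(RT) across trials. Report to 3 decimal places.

ln(RT): 5.7869, 5.9480, 5.7430, 5.8406, 5.6560
Σ ln(RT) = 28.9746
Mean = 28.9746/5 = 5.79491

5.795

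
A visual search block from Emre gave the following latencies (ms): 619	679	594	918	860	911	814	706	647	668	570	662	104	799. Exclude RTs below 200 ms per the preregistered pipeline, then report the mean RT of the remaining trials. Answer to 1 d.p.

726.7 ms

Excluded: 104
Retained (n=13): Σ = 9447
Mean = 9447/13 = 726.6923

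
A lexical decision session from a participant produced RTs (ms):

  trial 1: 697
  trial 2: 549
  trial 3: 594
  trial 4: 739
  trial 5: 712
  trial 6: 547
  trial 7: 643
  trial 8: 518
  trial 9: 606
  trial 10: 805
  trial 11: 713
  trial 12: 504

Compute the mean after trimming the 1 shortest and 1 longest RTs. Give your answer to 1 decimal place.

631.8 ms

Sorted: 504, 518, 547, 549, 594, 606, 643, 697, 712, 713, 739, 805
Drop lowest 1 (504) and highest 1 (805)
Remaining (n=10): Σ = 6318, mean = 6318/10 = 631.800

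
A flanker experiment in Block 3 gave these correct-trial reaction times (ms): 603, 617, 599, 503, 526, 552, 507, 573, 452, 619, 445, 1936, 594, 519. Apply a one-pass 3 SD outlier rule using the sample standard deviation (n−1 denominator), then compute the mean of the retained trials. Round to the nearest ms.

547 ms

n = 14, ΣRT = 9045, M = 646.071
Σ(x−M)² = 1834932.93; s = √(1834932.93/13) = 375.698
Cutoffs: 646.071 ± 3·375.698 → [-481.0, 1773.2]
Outside: 1936 → excluded.
Retained (n=13): Σ = 7109, mean = 7109/13 = 546.846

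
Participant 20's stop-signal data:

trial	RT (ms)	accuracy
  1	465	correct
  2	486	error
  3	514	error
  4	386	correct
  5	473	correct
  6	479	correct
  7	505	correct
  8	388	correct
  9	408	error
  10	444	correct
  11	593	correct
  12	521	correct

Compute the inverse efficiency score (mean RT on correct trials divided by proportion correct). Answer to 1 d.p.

630.2 ms

Correct trials (n=9): 465, 386, 473, 479, 505, 388, 444, 593, 521
Mean correct RT = 4254/9 = 472.6667 ms
Proportion correct = 9/12
IES = 472.6667 / (9/12) = 630.222 ms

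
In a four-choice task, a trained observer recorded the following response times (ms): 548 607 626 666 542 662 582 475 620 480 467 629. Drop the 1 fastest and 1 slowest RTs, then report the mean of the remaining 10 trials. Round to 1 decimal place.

577.1 ms

Sorted: 467, 475, 480, 542, 548, 582, 607, 620, 626, 629, 662, 666
Drop lowest 1 (467) and highest 1 (666)
Remaining (n=10): Σ = 5771, mean = 5771/10 = 577.100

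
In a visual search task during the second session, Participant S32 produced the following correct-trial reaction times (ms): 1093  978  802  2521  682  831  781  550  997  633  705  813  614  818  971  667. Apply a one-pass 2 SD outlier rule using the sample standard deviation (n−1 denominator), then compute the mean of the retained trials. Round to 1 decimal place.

795.7 ms

n = 16, ΣRT = 14456, M = 903.500
Σ(x−M)² = 3143470.00; s = √(3143470.00/15) = 457.782
Cutoffs: 903.500 ± 2·457.782 → [-12.1, 1819.1]
Outside: 2521 → excluded.
Retained (n=15): Σ = 11935, mean = 11935/15 = 795.667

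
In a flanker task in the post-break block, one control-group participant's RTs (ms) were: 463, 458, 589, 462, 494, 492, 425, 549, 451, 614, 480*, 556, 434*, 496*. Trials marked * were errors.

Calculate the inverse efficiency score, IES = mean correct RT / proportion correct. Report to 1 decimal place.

Correct trials (n=11): 463, 458, 589, 462, 494, 492, 425, 549, 451, 614, 556
Mean correct RT = 5553/11 = 504.8182 ms
Proportion correct = 11/14
IES = 504.8182 / (11/14) = 642.496 ms

642.5 ms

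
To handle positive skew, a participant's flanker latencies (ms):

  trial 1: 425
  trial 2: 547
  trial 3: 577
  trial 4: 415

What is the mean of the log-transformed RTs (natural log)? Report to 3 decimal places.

ln(RT): 6.0521, 6.3044, 6.3578, 6.0283
Σ ln(RT) = 24.7427
Mean = 24.7427/4 = 6.18566

6.186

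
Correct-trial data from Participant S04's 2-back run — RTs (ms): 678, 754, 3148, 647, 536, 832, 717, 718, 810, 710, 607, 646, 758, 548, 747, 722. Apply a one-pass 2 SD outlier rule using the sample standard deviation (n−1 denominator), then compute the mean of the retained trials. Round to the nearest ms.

695 ms

n = 16, ΣRT = 13578, M = 848.625
Σ(x−M)² = 5743341.75; s = √(5743341.75/15) = 618.781
Cutoffs: 848.625 ± 2·618.781 → [-388.9, 2086.2]
Outside: 3148 → excluded.
Retained (n=15): Σ = 10430, mean = 10430/15 = 695.333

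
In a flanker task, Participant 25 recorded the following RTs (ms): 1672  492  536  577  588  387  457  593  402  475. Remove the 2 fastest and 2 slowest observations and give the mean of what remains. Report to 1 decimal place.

Sorted: 387, 402, 457, 475, 492, 536, 577, 588, 593, 1672
Drop lowest 2 (387, 402) and highest 2 (593, 1672)
Remaining (n=6): Σ = 3125, mean = 3125/6 = 520.833

520.8 ms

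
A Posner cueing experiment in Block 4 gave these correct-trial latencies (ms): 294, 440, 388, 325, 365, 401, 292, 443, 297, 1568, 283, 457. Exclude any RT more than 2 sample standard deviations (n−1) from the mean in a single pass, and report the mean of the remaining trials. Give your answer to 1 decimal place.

n = 12, ΣRT = 5553, M = 462.750
Σ(x−M)² = 1377864.25; s = √(1377864.25/11) = 353.921
Cutoffs: 462.750 ± 2·353.921 → [-245.1, 1170.6]
Outside: 1568 → excluded.
Retained (n=11): Σ = 3985, mean = 3985/11 = 362.273

362.3 ms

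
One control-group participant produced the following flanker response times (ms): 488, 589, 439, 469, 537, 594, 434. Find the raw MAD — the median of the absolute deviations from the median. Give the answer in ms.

Sorted: 434, 439, 469, 488, 537, 589, 594 → median = 488
|x − 488|: 0, 101, 49, 19, 49, 106, 54
Sorted deviations: 0, 19, 49, 49, 54, 101, 106 → MAD = 49

49 ms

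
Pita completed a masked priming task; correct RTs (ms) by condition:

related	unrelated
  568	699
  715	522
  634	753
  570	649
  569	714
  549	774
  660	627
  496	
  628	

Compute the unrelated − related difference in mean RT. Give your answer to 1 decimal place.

M(related) = 5389/9 = 598.778
M(unrelated) = 4738/7 = 676.857
Difference = 676.857 − 598.778 = 78.079 ms

78.1 ms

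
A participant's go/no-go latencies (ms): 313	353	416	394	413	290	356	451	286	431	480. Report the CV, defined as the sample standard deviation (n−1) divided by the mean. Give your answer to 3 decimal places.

n = 11, Σ = 4183, M = 380.2727
Σ(x−M)² = 42952.182; s = √(42952.182/10) = 65.5379
CV = 65.5379 / 380.2727 = 0.17234

0.172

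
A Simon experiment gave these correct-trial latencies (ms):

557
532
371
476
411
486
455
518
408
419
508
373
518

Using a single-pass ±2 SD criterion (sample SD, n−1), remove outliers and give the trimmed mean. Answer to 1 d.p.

n = 13, ΣRT = 6032, M = 464.000
Σ(x−M)² = 46650.00; s = √(46650.00/12) = 62.350
Cutoffs: 464.000 ± 2·62.350 → [339.3, 588.7]
No RTs fall outside the cutoffs; all 13 retained. Mean = 6032/13 = 464.000

464.0 ms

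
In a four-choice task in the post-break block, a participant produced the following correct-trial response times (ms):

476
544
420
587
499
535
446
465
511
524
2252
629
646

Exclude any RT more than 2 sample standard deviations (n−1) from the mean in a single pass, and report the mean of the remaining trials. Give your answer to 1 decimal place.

n = 13, ΣRT = 8534, M = 656.462
Σ(x−M)² = 2811763.23; s = √(2811763.23/12) = 484.060
Cutoffs: 656.462 ± 2·484.060 → [-311.7, 1624.6]
Outside: 2252 → excluded.
Retained (n=12): Σ = 6282, mean = 6282/12 = 523.500

523.5 ms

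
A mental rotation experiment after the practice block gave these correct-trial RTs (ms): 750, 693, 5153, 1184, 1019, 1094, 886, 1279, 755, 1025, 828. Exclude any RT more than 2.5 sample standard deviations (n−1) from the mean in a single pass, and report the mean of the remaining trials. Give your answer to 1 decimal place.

n = 11, ΣRT = 14666, M = 1333.273
Σ(x−M)² = 16406504.18; s = √(16406504.18/10) = 1280.879
Cutoffs: 1333.273 ± 2.5·1280.879 → [-1868.9, 4535.5]
Outside: 5153 → excluded.
Retained (n=10): Σ = 9513, mean = 9513/10 = 951.300

951.3 ms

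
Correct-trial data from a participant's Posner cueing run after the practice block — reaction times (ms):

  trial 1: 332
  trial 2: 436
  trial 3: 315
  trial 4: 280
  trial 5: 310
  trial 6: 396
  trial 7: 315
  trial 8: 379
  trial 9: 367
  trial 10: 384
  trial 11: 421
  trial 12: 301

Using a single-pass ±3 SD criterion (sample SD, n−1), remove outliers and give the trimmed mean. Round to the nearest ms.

n = 12, ΣRT = 4236, M = 353.000
Σ(x−M)² = 28406.00; s = √(28406.00/11) = 50.817
Cutoffs: 353.000 ± 3·50.817 → [200.5, 505.5]
No RTs fall outside the cutoffs; all 12 retained. Mean = 4236/12 = 353.000

353 ms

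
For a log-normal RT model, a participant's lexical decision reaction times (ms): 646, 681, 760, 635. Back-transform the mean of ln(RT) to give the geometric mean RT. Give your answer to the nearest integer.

679 ms

ln(RT): 6.4708, 6.5236, 6.6333, 6.4536
Mean ln(RT) = 26.0813/4 = 6.52033
Geometric mean = exp(6.52033) = 678.80 ms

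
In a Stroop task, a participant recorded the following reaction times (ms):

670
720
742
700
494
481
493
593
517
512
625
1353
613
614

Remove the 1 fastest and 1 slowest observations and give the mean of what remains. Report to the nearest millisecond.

608 ms

Sorted: 481, 493, 494, 512, 517, 593, 613, 614, 625, 670, 700, 720, 742, 1353
Drop lowest 1 (481) and highest 1 (1353)
Remaining (n=12): Σ = 7293, mean = 7293/12 = 607.750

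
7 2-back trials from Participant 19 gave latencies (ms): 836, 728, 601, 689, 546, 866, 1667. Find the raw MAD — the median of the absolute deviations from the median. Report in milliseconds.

127 ms

Sorted: 546, 601, 689, 728, 836, 866, 1667 → median = 728
|x − 728|: 108, 0, 127, 39, 182, 138, 939
Sorted deviations: 0, 39, 108, 127, 138, 182, 939 → MAD = 127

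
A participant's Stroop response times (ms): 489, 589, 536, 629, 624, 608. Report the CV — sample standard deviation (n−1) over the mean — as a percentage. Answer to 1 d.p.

9.6%

n = 6, Σ = 3475, M = 579.1667
Σ(x−M)² = 15414.833; s = √(15414.833/5) = 55.5245
CV = 55.5245 / 579.1667 = 0.09587 = 9.587%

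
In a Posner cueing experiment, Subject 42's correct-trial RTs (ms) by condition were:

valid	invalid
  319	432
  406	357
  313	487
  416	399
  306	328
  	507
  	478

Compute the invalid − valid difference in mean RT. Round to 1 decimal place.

M(valid) = 1760/5 = 352.000
M(invalid) = 2988/7 = 426.857
Difference = 426.857 − 352.000 = 74.857 ms

74.9 ms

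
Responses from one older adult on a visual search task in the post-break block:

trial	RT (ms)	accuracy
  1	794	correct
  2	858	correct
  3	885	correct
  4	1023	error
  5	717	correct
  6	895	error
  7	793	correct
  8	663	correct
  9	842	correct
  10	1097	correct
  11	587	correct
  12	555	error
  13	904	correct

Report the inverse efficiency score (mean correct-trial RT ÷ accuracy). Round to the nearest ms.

1058 ms

Correct trials (n=10): 794, 858, 885, 717, 793, 663, 842, 1097, 587, 904
Mean correct RT = 8140/10 = 814.0000 ms
Proportion correct = 10/13
IES = 814.0000 / (10/13) = 1058.200 ms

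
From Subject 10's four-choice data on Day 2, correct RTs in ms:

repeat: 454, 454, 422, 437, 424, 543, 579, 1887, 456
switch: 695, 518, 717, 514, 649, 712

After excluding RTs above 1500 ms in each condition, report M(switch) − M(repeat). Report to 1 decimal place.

repeat: exclude 1887
M(repeat) = 3769/8 = 471.125
M(switch) = 3805/6 = 634.167
Difference = 634.167 − 471.125 = 163.042 ms

163.0 ms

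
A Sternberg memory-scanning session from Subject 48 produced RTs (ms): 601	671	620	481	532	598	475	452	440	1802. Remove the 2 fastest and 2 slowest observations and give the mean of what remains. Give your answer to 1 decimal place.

551.2 ms

Sorted: 440, 452, 475, 481, 532, 598, 601, 620, 671, 1802
Drop lowest 2 (440, 452) and highest 2 (671, 1802)
Remaining (n=6): Σ = 3307, mean = 3307/6 = 551.167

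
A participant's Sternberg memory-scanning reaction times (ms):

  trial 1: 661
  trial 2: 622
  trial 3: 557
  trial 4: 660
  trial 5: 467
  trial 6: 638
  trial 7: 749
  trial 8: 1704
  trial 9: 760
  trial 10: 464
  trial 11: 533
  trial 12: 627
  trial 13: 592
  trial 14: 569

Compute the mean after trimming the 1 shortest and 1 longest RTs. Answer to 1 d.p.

Sorted: 464, 467, 533, 557, 569, 592, 622, 627, 638, 660, 661, 749, 760, 1704
Drop lowest 1 (464) and highest 1 (1704)
Remaining (n=12): Σ = 7435, mean = 7435/12 = 619.583

619.6 ms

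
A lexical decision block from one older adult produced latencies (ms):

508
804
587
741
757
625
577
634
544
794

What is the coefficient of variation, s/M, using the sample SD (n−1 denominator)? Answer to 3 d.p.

n = 10, Σ = 6571, M = 657.1000
Σ(x−M)² = 105256.900; s = √(105256.900/9) = 108.1444
CV = 108.1444 / 657.1000 = 0.16458

0.165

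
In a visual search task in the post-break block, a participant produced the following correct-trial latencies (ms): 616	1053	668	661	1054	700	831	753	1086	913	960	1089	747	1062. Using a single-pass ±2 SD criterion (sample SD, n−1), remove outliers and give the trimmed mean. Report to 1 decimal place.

870.9 ms

n = 14, ΣRT = 12193, M = 870.929
Σ(x−M)² = 417002.93; s = √(417002.93/13) = 179.101
Cutoffs: 870.929 ± 2·179.101 → [512.7, 1229.1]
No RTs fall outside the cutoffs; all 14 retained. Mean = 12193/14 = 870.929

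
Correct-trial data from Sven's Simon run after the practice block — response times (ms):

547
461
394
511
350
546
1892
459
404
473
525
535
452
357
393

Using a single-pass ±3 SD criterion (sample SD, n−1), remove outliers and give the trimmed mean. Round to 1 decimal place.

457.6 ms

n = 15, ΣRT = 8299, M = 553.267
Σ(x−M)² = 1982484.93; s = √(1982484.93/14) = 376.306
Cutoffs: 553.267 ± 3·376.306 → [-575.7, 1682.2]
Outside: 1892 → excluded.
Retained (n=14): Σ = 6407, mean = 6407/14 = 457.643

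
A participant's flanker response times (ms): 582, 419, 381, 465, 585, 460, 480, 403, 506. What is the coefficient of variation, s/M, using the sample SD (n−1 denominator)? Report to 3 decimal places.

0.152

n = 9, Σ = 4281, M = 475.6667
Σ(x−M)² = 42012.000; s = √(42012.000/8) = 72.4672
CV = 72.4672 / 475.6667 = 0.15235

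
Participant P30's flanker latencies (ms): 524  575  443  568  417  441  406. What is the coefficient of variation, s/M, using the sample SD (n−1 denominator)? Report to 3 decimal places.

0.149

n = 7, Σ = 3374, M = 482.0000
Σ(x−M)² = 31012.000; s = √(31012.000/6) = 71.8934
CV = 71.8934 / 482.0000 = 0.14916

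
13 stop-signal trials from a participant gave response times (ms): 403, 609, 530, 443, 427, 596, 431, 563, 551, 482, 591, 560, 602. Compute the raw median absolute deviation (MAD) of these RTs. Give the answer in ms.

Sorted: 403, 427, 431, 443, 482, 530, 551, 560, 563, 591, 596, 602, 609 → median = 551
|x − 551|: 148, 58, 21, 108, 124, 45, 120, 12, 0, 69, 40, 9, 51
Sorted deviations: 0, 9, 12, 21, 40, 45, 51, 58, 69, 108, 120, 124, 148 → MAD = 51

51 ms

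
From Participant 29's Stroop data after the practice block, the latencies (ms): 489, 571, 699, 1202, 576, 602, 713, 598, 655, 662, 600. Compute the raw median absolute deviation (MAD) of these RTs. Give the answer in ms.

Sorted: 489, 571, 576, 598, 600, 602, 655, 662, 699, 713, 1202 → median = 602
|x − 602|: 113, 31, 97, 600, 26, 0, 111, 4, 53, 60, 2
Sorted deviations: 0, 2, 4, 26, 31, 53, 60, 97, 111, 113, 600 → MAD = 53

53 ms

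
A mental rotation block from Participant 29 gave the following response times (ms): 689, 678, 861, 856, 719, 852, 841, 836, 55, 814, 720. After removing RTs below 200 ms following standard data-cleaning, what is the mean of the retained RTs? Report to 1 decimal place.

786.6 ms

Excluded: 55
Retained (n=10): Σ = 7866
Mean = 7866/10 = 786.6000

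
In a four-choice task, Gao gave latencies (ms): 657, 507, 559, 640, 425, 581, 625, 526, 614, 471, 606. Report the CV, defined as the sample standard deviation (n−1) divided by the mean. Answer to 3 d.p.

n = 11, Σ = 6211, M = 564.6364
Σ(x−M)² = 55382.545; s = √(55382.545/10) = 74.4195
CV = 74.4195 / 564.6364 = 0.13180

0.132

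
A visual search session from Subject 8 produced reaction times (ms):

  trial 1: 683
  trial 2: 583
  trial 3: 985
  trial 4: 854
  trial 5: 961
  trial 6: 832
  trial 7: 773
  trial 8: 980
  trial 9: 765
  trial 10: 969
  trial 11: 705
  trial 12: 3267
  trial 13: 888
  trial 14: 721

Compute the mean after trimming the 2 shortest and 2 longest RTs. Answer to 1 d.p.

844.8 ms

Sorted: 583, 683, 705, 721, 765, 773, 832, 854, 888, 961, 969, 980, 985, 3267
Drop lowest 2 (583, 683) and highest 2 (985, 3267)
Remaining (n=10): Σ = 8448, mean = 8448/10 = 844.800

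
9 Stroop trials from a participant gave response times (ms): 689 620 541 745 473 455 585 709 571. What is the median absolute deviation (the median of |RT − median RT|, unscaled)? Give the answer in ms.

Sorted: 455, 473, 541, 571, 585, 620, 689, 709, 745 → median = 585
|x − 585|: 104, 35, 44, 160, 112, 130, 0, 124, 14
Sorted deviations: 0, 14, 35, 44, 104, 112, 124, 130, 160 → MAD = 104

104 ms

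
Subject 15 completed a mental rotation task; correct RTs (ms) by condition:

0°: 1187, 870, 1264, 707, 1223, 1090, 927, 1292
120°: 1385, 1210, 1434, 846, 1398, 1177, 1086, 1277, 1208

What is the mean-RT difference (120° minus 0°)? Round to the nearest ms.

155 ms

M(0°) = 8560/8 = 1070.000
M(120°) = 11021/9 = 1224.556
Difference = 1224.556 − 1070.000 = 154.556 ms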